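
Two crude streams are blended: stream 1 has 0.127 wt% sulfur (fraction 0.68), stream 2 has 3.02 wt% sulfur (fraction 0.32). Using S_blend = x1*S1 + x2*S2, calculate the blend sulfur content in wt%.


Linear sulfur blending: S_blend = x1*S1 + x2*S2
Contribution 1: 0.68 * 0.127 = 0.08636 wt%
Contribution 2: 0.32 * 3.02 = 0.9664 wt%
S_blend = 0.08636 + 0.9664 = 1.05276

1.05276 wt%


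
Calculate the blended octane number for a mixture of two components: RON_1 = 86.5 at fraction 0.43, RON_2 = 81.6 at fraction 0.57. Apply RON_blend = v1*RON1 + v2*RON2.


Linear blending: RON_blend = sum(vi * RONi)
Contribution 1: 0.43 * 86.5 = 37.195
Contribution 2: 0.57 * 81.6 = 46.512
RON_blend = 37.195 + 46.512 = 83.707

83.707


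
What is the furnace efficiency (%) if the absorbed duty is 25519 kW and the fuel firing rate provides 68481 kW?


Furnace efficiency = Q_absorbed / Q_fuel * 100
= 25519 / 68481 * 100 = 37.26

37.26 %


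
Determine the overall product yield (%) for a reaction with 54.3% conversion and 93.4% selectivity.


Overall yield = conversion (%) * selectivity (%) / 100
Conversion = 54.3%, Selectivity = 93.4%
Y = 54.3 * 93.4 / 100
= 50.7162 %

50.7162 %


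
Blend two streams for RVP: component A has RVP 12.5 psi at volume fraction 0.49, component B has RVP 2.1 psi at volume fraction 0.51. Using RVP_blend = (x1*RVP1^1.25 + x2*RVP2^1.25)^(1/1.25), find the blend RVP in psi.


Chevron index: RVP_blend = (sum xi*RVPi^1.25)^(1/1.25)
RVP^1.25 terms: 0.49 * 12.5^1.25 + 0.51 * 2.1^1.25 = 12.8061
RVP_blend = 12.8061^(1/1.25) = 7.690

7.690 psi


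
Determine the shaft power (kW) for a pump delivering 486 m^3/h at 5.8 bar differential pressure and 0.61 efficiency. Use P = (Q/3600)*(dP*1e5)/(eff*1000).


Q = 486 / 3600 = 0.135 m^3/s
P = 0.135 * (5.8 * 1e5) / 0.61 / 1000 = 128.4

128.4 kW


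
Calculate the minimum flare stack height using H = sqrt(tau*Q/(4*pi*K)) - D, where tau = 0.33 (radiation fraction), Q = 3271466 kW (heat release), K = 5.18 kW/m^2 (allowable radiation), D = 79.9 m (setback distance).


tau*Q/(4*pi*K) = 0.33 * 3271466 / (4 * pi * 5.18) = 16585
sqrt(16585) = 128.783
H = 128.783 - 79.9 = 48.88

48.88 m


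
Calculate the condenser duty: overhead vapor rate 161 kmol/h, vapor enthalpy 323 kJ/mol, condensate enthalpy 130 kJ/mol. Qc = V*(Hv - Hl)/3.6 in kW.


Qc = 161 * (323 - 130) / 3.6 = 161 * 193 / 3.6 = 8631

8631 kW


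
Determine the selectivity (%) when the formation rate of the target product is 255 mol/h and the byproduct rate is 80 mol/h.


Selectivity = desired / (desired + undesired) * 100
Total products = 255 + 80 = 335 mol/h
S = 255 / 335 * 100
= 0.7612 * 100
= 76.12 %

76.12 %


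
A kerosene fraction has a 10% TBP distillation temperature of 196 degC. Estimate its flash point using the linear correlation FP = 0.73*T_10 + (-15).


FP = 0.73 * 196 + (-15) = 128.08

128.08 degC


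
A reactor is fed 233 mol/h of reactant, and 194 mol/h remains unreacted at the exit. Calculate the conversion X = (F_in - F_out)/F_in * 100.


X = (F_in - F_out) / F_in * 100
Moles reacted = 233 - 194 = 39
X = 39 / 233 * 100
= 0.1674 * 100
= 16.74 %

16.74 %


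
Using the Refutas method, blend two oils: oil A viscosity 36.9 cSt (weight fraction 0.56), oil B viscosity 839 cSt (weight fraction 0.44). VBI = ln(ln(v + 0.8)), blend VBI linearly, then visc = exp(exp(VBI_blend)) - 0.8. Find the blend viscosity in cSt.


Refutas method: VBN_i = 14.534*ln(ln(visc_i + 0.8)) + 10.975, blended linearly by mass fraction; since VBN is linear in VBI_i = ln(ln(visc_i + 0.8)) and the fractions sum to 1, blend VBI directly: visc = exp(exp(VBI_blend)) - 0.8
VBI_1 = ln(ln(36.9 + 0.8)) = 1.28914
VBI_2 = ln(ln(839 + 0.8)) = 1.90705
VBI_blend = 0.56 * 1.28914 + 0.44 * 1.90705 = 1.56102
visc_blend = exp(exp(1.56102)) - 0.8 = 116.4

116.4 cSt


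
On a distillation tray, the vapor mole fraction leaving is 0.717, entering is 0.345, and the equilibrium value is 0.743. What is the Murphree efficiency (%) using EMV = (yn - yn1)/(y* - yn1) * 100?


Murphree vapor efficiency: EMV = (y_n - y_(n-1)) / (y*_n - y_(n-1)) * 100
EMV = (0.717 - 0.345) / (0.743 - 0.345) * 100 = 0.372 / 0.398 * 100 = 93.47

93.47 %


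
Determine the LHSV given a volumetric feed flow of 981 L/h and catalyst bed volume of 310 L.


LHSV = volumetric feed rate / catalyst volume
= 981 L/h / 310 L
= 3.165 h^-1

3.165 h^-1


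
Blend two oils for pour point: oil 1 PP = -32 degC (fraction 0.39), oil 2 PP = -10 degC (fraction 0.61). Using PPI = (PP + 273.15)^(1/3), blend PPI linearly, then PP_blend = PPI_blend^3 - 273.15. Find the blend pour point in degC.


PPI_1 = (-32 + 273.15)^(1/3) = 6.224375
PPI_2 = (-10 + 273.15)^(1/3) = 6.408176
PPI_blend = 0.39 * 6.224375 + 0.61 * 6.408176 = 6.336494
PP_blend = 6.336494^3 - 273.15 = 254.4176 - 273.15 = -18.73

-18.73 degC


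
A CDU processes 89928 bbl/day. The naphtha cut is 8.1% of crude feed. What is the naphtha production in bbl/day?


Crude throughput = 89928 bbl/day
Fraction yield = 8.1%
yield = throughput * fraction / 100
yield = 89928 * 8.1 / 100 = 7284.168

7284.168 bbl/day


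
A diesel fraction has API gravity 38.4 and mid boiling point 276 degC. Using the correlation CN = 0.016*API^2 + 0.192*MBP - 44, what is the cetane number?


CN = 0.016 * 38.4^2 + 0.192 * 276 - 44
CN = 23.59296 + 52.992 - 44 = 32.58496

32.58496


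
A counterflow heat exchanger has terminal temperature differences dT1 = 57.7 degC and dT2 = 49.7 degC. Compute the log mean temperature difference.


LMTD = (dT1 - dT2) / ln(dT1/dT2)
= (57.7 - 49.7) / ln(57.7 / 49.7) = 8 / 0.149252 = 53.60

53.60 degC


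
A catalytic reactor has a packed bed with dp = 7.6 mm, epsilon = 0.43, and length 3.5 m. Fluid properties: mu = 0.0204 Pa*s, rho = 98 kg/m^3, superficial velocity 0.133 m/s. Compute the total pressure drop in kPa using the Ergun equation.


dp = 7.6 mm = 0.0076 m
Viscous term = 150*0.0204*0.133*(1-0.43)^2 / (0.0076^2*0.43^3) = 28793.2
Inertial term = 1.75*98*0.133^2*(1-0.43) / (0.0076*0.43^3) = 2861.69
dP/L = 28793.2 + 2861.69 = 31654.9 Pa/m
dP = 31654.9 * 3.5 / 1000 = 110.8 kPa

110.8 kPa


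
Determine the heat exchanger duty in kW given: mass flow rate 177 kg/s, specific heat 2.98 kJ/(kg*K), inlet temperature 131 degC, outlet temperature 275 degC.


Q = m_dot * cp * delta_T
delta_T = 275 - 131 = 144 K
Q = 177 * 2.98 * 144
= 527.46 * 144
= 75954.24 kW

75954.24 kW


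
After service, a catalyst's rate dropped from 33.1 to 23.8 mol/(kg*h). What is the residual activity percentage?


Activity (%) = (rate_used / rate_fresh) * 100
rate_used = 23.8, rate_fresh = 33.1
= (23.8 / 33.1) * 100
= 0.7190 * 100 = 71.90

71.90 %


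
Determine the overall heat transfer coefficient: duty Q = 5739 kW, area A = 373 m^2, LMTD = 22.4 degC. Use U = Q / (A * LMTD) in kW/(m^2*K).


From Q = U*A*LMTD, U = Q / (A * LMTD)
U = 5739 / (373 * 22.4) = 5739 / 8355.2 = 0.6869

0.6869 kW/(m^2*K)


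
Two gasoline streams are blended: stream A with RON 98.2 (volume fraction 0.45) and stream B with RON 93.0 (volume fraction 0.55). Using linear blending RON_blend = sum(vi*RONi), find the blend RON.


Linear blending: RON_blend = sum(vi * RONi)
Contribution 1: 0.45 * 98.2 = 44.19
Contribution 2: 0.55 * 93.0 = 51.15
RON_blend = 44.19 + 51.15 = 95.34

95.34


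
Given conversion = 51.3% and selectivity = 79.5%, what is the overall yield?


Overall yield = conversion (%) * selectivity (%) / 100
Conversion = 51.3%, Selectivity = 79.5%
Y = 51.3 * 79.5 / 100
= 40.7835 %

40.7835 %


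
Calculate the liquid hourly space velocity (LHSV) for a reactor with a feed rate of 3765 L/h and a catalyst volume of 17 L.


LHSV = volumetric feed rate / catalyst volume
= 3765 L/h / 17 L
= 221.5 h^-1

221.5 h^-1


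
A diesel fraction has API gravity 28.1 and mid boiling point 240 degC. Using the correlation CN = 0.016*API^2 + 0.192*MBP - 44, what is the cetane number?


CN = 0.016 * 28.1^2 + 0.192 * 240 - 44
CN = 12.63376 + 46.08 - 44 = 14.71376

14.71376


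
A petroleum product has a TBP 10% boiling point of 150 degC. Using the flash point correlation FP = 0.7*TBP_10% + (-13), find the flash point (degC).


FP = 0.7 * 150 + (-13) = 92

92 degC


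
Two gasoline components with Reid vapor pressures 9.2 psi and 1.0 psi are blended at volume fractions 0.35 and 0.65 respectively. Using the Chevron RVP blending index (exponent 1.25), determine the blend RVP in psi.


Chevron index: RVP_blend = (sum xi*RVPi^1.25)^(1/1.25)
RVP^1.25 terms: 0.35 * 9.2^1.25 + 0.65 * 1.0^1.25 = 6.25793
RVP_blend = 6.25793^(1/1.25) = 4.337

4.337 psi


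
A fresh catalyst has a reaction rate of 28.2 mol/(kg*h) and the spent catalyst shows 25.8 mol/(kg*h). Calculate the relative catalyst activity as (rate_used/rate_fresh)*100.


Activity (%) = (rate_used / rate_fresh) * 100
rate_used = 25.8, rate_fresh = 28.2
= (25.8 / 28.2) * 100
= 0.9149 * 100 = 91.49

91.49 %


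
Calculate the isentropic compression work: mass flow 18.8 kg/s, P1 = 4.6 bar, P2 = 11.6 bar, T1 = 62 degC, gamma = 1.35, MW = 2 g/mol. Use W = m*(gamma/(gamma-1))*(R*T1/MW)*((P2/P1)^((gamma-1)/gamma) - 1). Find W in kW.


Isentropic work: W = m*(gamma/(gamma-1))*(R*T1/MW)*((P2/P1)^((gamma-1)/gamma) - 1)
T1 = 62 + 273.15 = 335.15 K
Pressure ratio = 11.6 / 4.6 = 2.52174
Exponent = (1.35 - 1)/1.35 = 0.259259
(P2/P1)^exp - 1 = 2.52174^0.259259 - 1 = 0.270997
W = 18.8 * 1.35 / 0.35 * 8.314 * 335.15 / 2 * 0.270997 = 27380

27380 kW


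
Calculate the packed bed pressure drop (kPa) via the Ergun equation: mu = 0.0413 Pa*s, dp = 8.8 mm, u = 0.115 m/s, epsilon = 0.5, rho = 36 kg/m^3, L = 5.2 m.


dp = 8.8 mm = 0.0088 m
Viscous term = 150*0.0413*0.115*(1-0.5)^2 / (0.0088^2*0.5^3) = 18399.4
Inertial term = 1.75*36*0.115^2*(1-0.5) / (0.0088*0.5^3) = 378.716
dP/L = 18399.4 + 378.716 = 18778.1 Pa/m
dP = 18778.1 * 5.2 / 1000 = 97.65 kPa

97.65 kPa


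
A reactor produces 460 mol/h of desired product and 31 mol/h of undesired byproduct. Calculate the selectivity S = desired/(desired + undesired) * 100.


Selectivity = desired / (desired + undesired) * 100
Total products = 460 + 31 = 491 mol/h
S = 460 / 491 * 100
= 0.9369 * 100
= 93.69 %

93.69 %


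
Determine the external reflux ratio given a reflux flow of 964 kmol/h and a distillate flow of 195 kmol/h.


Reflux ratio definition: R = L / D (liquid returned / distillate withdrawn)
L = 964 kmol/h, D = 195 kmol/h
R = 964 / 195 = 4.944

4.944


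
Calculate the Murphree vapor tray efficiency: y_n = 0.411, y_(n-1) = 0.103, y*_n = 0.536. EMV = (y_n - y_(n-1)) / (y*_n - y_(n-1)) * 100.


Murphree vapor efficiency: EMV = (y_n - y_(n-1)) / (y*_n - y_(n-1)) * 100
EMV = (0.411 - 0.103) / (0.536 - 0.103) * 100 = 0.308 / 0.433 * 100 = 71.13

71.13 %


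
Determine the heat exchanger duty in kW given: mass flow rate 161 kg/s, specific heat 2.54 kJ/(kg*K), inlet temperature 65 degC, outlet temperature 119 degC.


Q = m_dot * cp * delta_T
delta_T = 119 - 65 = 54 K
Q = 161 * 2.54 * 54
= 408.94 * 54
= 22082.76 kW

22082.76 kW


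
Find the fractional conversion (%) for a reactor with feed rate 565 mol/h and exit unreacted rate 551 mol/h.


X = (F_in - F_out) / F_in * 100
Moles reacted = 565 - 551 = 14
X = 14 / 565 * 100
= 0.02478 * 100
= 2.478 %

2.478 %


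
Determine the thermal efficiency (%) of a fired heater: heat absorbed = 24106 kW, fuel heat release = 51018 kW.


Furnace efficiency = Q_absorbed / Q_fuel * 100
= 24106 / 51018 * 100 = 47.25

47.25 %


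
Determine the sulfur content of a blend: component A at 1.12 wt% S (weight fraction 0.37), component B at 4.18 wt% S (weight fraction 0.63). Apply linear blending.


Linear sulfur blending: S_blend = x1*S1 + x2*S2
Contribution 1: 0.37 * 1.12 = 0.4144 wt%
Contribution 2: 0.63 * 4.18 = 2.6334 wt%
S_blend = 0.4144 + 2.6334 = 3.0478

3.0478 wt%


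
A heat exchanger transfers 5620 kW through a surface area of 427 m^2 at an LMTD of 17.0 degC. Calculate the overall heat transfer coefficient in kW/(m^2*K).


From Q = U*A*LMTD, U = Q / (A * LMTD)
U = 5620 / (427 * 17.0) = 5620 / 7259 = 0.7742

0.7742 kW/(m^2*K)


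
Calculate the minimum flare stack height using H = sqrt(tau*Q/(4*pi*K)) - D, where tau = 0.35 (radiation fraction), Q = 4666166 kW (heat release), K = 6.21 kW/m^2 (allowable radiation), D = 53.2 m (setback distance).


tau*Q/(4*pi*K) = 0.35 * 4666166 / (4 * pi * 6.21) = 20928
sqrt(20928) = 144.665
H = 144.665 - 53.2 = 91.46

91.46 m


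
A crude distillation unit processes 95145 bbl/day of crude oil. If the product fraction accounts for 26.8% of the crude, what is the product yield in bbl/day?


Crude throughput = 95145 bbl/day
Fraction yield = 26.8%
yield = throughput * fraction / 100
yield = 95145 * 26.8 / 100 = 25498.86

25498.86 bbl/day


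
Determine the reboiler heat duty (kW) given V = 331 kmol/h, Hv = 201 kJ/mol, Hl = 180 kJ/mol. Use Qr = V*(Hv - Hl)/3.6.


Qr = 331 * (201 - 180) / 3.6 = 331 * 21 / 3.6 = 1931

1931 kW


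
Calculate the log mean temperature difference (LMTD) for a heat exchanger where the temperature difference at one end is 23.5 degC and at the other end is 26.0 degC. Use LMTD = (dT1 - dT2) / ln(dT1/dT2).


LMTD = (dT1 - dT2) / ln(dT1/dT2)
= (23.5 - 26.0) / ln(23.5 / 26.0) = -2.5 / -0.101096 = 24.73

24.73 degC


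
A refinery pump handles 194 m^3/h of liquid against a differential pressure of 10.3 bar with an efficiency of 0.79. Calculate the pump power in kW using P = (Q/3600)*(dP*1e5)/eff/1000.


Q = 194 / 3600 = 0.0538889 m^3/s
P = 0.0538889 * (10.3 * 1e5) / 0.79 / 1000 = 70.26

70.26 kW


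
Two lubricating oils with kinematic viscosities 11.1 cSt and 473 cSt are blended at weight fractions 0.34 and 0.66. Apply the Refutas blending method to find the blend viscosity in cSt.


Refutas method: VBN_i = 14.534*ln(ln(visc_i + 0.8)) + 10.975, blended linearly by mass fraction; since VBN is linear in VBI_i = ln(ln(visc_i + 0.8)) and the fractions sum to 1, blend VBI directly: visc = exp(exp(VBI_blend)) - 0.8
VBI_1 = ln(ln(11.1 + 0.8)) = 0.906862
VBI_2 = ln(ln(473 + 0.8)) = 1.8182
VBI_blend = 0.34 * 0.906862 + 0.66 * 1.8182 = 1.50835
visc_blend = exp(exp(1.50835)) - 0.8 = 90.97

90.97 cSt


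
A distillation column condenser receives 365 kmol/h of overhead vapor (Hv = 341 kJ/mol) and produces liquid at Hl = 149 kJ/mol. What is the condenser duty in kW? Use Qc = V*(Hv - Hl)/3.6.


Qc = 365 * (341 - 149) / 3.6 = 365 * 192 / 3.6 = 19470

19470 kW


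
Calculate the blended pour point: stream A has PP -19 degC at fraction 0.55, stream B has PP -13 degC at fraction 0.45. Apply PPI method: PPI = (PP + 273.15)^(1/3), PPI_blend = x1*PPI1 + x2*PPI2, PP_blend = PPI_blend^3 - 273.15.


PPI_1 = (-19 + 273.15)^(1/3) = 6.334272
PPI_2 = (-13 + 273.15)^(1/3) = 6.383731
PPI_blend = 0.55 * 6.334272 + 0.45 * 6.383731 = 6.356529
PP_blend = 6.356529^3 - 273.15 = 256.8385 - 273.15 = -16.31

-16.31 degC


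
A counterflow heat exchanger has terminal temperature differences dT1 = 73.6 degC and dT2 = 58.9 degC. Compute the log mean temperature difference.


LMTD = (dT1 - dT2) / ln(dT1/dT2)
= (73.6 - 58.9) / ln(73.6 / 58.9) = 14.7 / 0.222804 = 65.98

65.98 degC


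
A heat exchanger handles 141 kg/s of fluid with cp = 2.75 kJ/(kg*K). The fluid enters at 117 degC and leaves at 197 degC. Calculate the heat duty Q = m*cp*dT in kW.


Q = m_dot * cp * delta_T
delta_T = 197 - 117 = 80 K
Q = 141 * 2.75 * 80
= 387.75 * 80
= 31020 kW

31020 kW


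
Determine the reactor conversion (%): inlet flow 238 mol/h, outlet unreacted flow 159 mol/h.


X = (F_in - F_out) / F_in * 100
Moles reacted = 238 - 159 = 79
X = 79 / 238 * 100
= 0.3319 * 100
= 33.19 %

33.19 %


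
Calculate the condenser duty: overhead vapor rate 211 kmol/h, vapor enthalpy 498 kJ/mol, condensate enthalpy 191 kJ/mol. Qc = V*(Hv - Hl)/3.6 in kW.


Qc = 211 * (498 - 191) / 3.6 = 211 * 307 / 3.6 = 17990

17990 kW


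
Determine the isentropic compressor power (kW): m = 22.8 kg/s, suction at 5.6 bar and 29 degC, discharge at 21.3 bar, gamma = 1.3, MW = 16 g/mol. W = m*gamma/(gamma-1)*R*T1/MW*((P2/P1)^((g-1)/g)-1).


Isentropic work: W = m*(gamma/(gamma-1))*(R*T1/MW)*((P2/P1)^((gamma-1)/gamma) - 1)
T1 = 29 + 273.15 = 302.15 K
Pressure ratio = 21.3 / 5.6 = 3.80357
Exponent = (1.3 - 1)/1.3 = 0.230769
(P2/P1)^exp - 1 = 3.80357^0.230769 - 1 = 0.3611
W = 22.8 * 1.3 / 0.3 * 8.314 * 302.15 / 16 * 0.3611 = 5601

5601 kW


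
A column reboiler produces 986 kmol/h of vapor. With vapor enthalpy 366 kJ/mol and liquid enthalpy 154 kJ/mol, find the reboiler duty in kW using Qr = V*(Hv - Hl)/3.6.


Qr = 986 * (366 - 154) / 3.6 = 986 * 212 / 3.6 = 58060

58060 kW


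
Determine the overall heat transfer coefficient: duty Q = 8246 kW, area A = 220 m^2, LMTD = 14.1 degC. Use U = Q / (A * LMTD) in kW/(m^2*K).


From Q = U*A*LMTD, U = Q / (A * LMTD)
U = 8246 / (220 * 14.1) = 8246 / 3102 = 2.658

2.658 kW/(m^2*K)


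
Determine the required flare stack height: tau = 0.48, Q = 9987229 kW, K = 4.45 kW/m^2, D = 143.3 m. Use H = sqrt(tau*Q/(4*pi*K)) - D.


tau*Q/(4*pi*K) = 0.48 * 9987229 / (4 * pi * 4.45) = 85726.8
sqrt(85726.8) = 292.791
H = 292.791 - 143.3 = 149.5

149.5 m


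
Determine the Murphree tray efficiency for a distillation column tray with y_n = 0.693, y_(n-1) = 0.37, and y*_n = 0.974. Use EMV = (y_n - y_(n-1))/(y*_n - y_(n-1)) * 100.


Murphree vapor efficiency: EMV = (y_n - y_(n-1)) / (y*_n - y_(n-1)) * 100
EMV = (0.693 - 0.37) / (0.974 - 0.37) * 100 = 0.323 / 0.604 * 100 = 53.48

53.48 %


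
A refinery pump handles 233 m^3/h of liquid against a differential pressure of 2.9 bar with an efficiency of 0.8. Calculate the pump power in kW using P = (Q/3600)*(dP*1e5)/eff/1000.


Q = 233 / 3600 = 0.0647222 m^3/s
P = 0.0647222 * (2.9 * 1e5) / 0.8 / 1000 = 23.46

23.46 kW


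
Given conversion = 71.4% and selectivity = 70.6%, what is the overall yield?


Overall yield = conversion (%) * selectivity (%) / 100
Conversion = 71.4%, Selectivity = 70.6%
Y = 71.4 * 70.6 / 100
= 50.4084 %

50.4084 %


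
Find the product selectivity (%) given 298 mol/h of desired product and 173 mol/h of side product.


Selectivity = desired / (desired + undesired) * 100
Total products = 298 + 173 = 471 mol/h
S = 298 / 471 * 100
= 0.6327 * 100
= 63.27 %

63.27 %


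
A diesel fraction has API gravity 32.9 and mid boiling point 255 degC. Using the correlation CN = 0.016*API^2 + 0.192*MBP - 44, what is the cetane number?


CN = 0.016 * 32.9^2 + 0.192 * 255 - 44
CN = 17.31856 + 48.96 - 44 = 22.27856

22.27856


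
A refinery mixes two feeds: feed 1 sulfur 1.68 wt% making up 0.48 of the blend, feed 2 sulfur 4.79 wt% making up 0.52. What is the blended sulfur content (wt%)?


Linear sulfur blending: S_blend = x1*S1 + x2*S2
Contribution 1: 0.48 * 1.68 = 0.8064 wt%
Contribution 2: 0.52 * 4.79 = 2.4908 wt%
S_blend = 0.8064 + 2.4908 = 3.2972

3.2972 wt%


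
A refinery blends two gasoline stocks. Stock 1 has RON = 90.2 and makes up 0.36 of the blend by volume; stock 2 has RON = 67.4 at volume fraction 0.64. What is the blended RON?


Linear blending: RON_blend = sum(vi * RONi)
Contribution 1: 0.36 * 90.2 = 32.472
Contribution 2: 0.64 * 67.4 = 43.136
RON_blend = 32.472 + 43.136 = 75.608

75.608


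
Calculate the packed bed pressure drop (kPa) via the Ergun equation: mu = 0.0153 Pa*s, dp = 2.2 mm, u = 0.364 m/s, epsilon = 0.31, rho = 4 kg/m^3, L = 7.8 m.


dp = 2.2 mm = 0.0022 m
Viscous term = 150*0.0153*0.364*(1-0.31)^2 / (0.0022^2*0.31^3) = 2758370
Inertial term = 1.75*4*0.364^2*(1-0.31) / (0.0022*0.31^3) = 9764.32
dP/L = 2758370 + 9764.32 = 2768130 Pa/m
dP = 2768130 * 7.8 / 1000 = 21590 kPa

21590 kPa


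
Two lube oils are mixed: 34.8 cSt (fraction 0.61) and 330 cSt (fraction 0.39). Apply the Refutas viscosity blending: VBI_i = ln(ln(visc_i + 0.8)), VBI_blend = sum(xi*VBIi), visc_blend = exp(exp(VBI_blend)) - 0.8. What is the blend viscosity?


Refutas method: VBN_i = 14.534*ln(ln(visc_i + 0.8)) + 10.975, blended linearly by mass fraction; since VBN is linear in VBI_i = ln(ln(visc_i + 0.8)) and the fractions sum to 1, blend VBI directly: visc = exp(exp(VBI_blend)) - 0.8
VBI_1 = ln(ln(34.8 + 0.8)) = 1.27322
VBI_2 = ln(ln(330 + 0.8)) = 1.75812
VBI_blend = 0.61 * 1.27322 + 0.39 * 1.75812 = 1.46233
visc_blend = exp(exp(1.46233)) - 0.8 = 74.09

74.09 cSt


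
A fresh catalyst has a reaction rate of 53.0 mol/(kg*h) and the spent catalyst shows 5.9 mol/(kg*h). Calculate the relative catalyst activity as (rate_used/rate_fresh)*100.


Activity (%) = (rate_used / rate_fresh) * 100
rate_used = 5.9, rate_fresh = 53.0
= (5.9 / 53.0) * 100
= 0.1113 * 100 = 11.13

11.13 %


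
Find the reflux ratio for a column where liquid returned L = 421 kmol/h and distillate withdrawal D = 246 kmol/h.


Reflux ratio definition: R = L / D (liquid returned / distillate withdrawn)
L = 421 kmol/h, D = 246 kmol/h
R = 421 / 246 = 1.711

1.711


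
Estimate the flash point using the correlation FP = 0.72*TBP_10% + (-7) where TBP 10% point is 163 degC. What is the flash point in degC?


FP = 0.72 * 163 + (-7) = 110.36

110.36 degC


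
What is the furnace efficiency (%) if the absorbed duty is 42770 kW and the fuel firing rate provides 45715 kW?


Furnace efficiency = Q_absorbed / Q_fuel * 100
= 42770 / 45715 * 100 = 93.56

93.56 %


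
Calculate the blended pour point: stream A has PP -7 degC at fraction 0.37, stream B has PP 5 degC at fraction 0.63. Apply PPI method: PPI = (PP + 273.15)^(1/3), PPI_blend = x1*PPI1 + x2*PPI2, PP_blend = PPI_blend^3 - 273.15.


PPI_1 = (-7 + 273.15)^(1/3) = 6.432436
PPI_2 = (5 + 273.15)^(1/3) = 6.527693
PPI_blend = 0.37 * 6.432436 + 0.63 * 6.527693 = 6.492448
PP_blend = 6.492448^3 - 273.15 = 273.6689 - 273.15 = 0.52

0.52 degC


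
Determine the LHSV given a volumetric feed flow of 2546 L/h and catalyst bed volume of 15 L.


LHSV = volumetric feed rate / catalyst volume
= 2546 L/h / 15 L
= 169.7 h^-1

169.7 h^-1


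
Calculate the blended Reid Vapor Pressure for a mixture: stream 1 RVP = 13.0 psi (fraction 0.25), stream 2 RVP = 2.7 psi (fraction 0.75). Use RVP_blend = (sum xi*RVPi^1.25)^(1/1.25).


Chevron index: RVP_blend = (sum xi*RVPi^1.25)^(1/1.25)
RVP^1.25 terms: 0.25 * 13.0^1.25 + 0.75 * 2.7^1.25 = 8.76696
RVP_blend = 8.76696^(1/1.25) = 5.679

5.679 psi


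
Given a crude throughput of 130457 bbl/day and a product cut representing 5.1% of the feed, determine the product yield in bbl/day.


Crude throughput = 130457 bbl/day
Fraction yield = 5.1%
yield = throughput * fraction / 100
yield = 130457 * 5.1 / 100 = 6653.307

6653.307 bbl/day


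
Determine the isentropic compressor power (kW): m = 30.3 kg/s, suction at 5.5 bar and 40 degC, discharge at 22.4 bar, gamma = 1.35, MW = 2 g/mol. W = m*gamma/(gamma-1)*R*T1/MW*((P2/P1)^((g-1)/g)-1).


Isentropic work: W = m*(gamma/(gamma-1))*(R*T1/MW)*((P2/P1)^((gamma-1)/gamma) - 1)
T1 = 40 + 273.15 = 313.15 K
Pressure ratio = 22.4 / 5.5 = 4.07273
Exponent = (1.35 - 1)/1.35 = 0.259259
(P2/P1)^exp - 1 = 4.07273^0.259259 - 1 = 0.439191
W = 30.3 * 1.35 / 0.35 * 8.314 * 313.15 / 2 * 0.439191 = 66820

66820 kW


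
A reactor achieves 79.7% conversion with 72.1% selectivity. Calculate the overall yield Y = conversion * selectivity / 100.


Overall yield = conversion (%) * selectivity (%) / 100
Conversion = 79.7%, Selectivity = 72.1%
Y = 79.7 * 72.1 / 100
= 57.4637 %

57.4637 %


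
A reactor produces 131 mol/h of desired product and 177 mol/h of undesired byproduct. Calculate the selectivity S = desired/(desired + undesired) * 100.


Selectivity = desired / (desired + undesired) * 100
Total products = 131 + 177 = 308 mol/h
S = 131 / 308 * 100
= 0.4253 * 100
= 42.53 %

42.53 %


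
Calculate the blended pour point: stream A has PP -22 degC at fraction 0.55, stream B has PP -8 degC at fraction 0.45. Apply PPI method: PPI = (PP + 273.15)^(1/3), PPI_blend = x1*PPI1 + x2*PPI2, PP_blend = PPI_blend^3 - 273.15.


PPI_1 = (-22 + 273.15)^(1/3) = 6.30925
PPI_2 = (-8 + 273.15)^(1/3) = 6.42437
PPI_blend = 0.55 * 6.30925 + 0.45 * 6.42437 = 6.361054
PP_blend = 6.361054^3 - 273.15 = 257.3874 - 273.15 = -15.76

-15.76 degC


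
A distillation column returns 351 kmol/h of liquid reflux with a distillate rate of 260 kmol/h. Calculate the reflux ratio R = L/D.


Reflux ratio definition: R = L / D (liquid returned / distillate withdrawn)
L = 351 kmol/h, D = 260 kmol/h
R = 351 / 260 = 1.350

1.350


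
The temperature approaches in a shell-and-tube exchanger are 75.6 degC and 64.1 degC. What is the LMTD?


LMTD = (dT1 - dT2) / ln(dT1/dT2)
= (75.6 - 64.1) / ln(75.6 / 64.1) = 11.5 / 0.165012 = 69.69

69.69 degC


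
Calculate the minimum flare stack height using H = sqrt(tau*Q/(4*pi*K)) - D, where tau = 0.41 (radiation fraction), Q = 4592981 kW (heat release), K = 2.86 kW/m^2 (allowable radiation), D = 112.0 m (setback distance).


tau*Q/(4*pi*K) = 0.41 * 4592981 / (4 * pi * 2.86) = 52396.5
sqrt(52396.5) = 228.903
H = 228.903 - 112.0 = 116.9

116.9 m


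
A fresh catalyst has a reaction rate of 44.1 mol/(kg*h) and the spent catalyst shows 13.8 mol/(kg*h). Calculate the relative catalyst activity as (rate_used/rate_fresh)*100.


Activity (%) = (rate_used / rate_fresh) * 100
rate_used = 13.8, rate_fresh = 44.1
= (13.8 / 44.1) * 100
= 0.3129 * 100 = 31.29

31.29 %


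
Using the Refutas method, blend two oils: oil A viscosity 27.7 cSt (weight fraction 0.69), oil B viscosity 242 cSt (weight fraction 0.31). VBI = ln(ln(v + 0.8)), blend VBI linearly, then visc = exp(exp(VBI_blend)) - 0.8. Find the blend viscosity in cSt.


Refutas method: VBN_i = 14.534*ln(ln(visc_i + 0.8)) + 10.975, blended linearly by mass fraction; since VBN is linear in VBI_i = ln(ln(visc_i + 0.8)) and the fractions sum to 1, blend VBI directly: visc = exp(exp(VBI_blend)) - 0.8
VBI_1 = ln(ln(27.7 + 0.8)) = 1.20893
VBI_2 = ln(ln(242 + 0.8)) = 1.70334
VBI_blend = 0.69 * 1.20893 + 0.31 * 1.70334 = 1.3622
visc_blend = exp(exp(1.3622)) - 0.8 = 48.84

48.84 cSt


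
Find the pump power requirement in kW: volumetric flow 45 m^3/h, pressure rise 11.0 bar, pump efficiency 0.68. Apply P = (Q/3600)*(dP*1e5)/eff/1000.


Q = 45 / 3600 = 0.0125 m^3/s
P = 0.0125 * (11.0 * 1e5) / 0.68 / 1000 = 20.22

20.22 kW


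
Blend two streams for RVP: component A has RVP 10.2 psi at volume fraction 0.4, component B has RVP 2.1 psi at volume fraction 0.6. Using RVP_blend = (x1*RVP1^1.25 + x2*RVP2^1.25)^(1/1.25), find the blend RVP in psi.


Chevron index: RVP_blend = (sum xi*RVPi^1.25)^(1/1.25)
RVP^1.25 terms: 0.4 * 10.2^1.25 + 0.6 * 2.1^1.25 = 8.80818
RVP_blend = 8.80818^(1/1.25) = 5.700

5.700 psi


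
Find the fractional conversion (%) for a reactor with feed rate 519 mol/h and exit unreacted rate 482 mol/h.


X = (F_in - F_out) / F_in * 100
Moles reacted = 519 - 482 = 37
X = 37 / 519 * 100
= 0.07129 * 100
= 7.129 %

7.129 %


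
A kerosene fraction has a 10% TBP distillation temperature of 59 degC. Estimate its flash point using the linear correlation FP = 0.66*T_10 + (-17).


FP = 0.66 * 59 + (-17) = 21.94

21.94 degC


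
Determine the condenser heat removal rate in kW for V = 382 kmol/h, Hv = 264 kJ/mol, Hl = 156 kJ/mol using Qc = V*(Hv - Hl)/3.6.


Qc = 382 * (264 - 156) / 3.6 = 382 * 108 / 3.6 = 11460

11460 kW


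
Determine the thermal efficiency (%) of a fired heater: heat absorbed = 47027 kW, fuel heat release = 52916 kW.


Furnace efficiency = Q_absorbed / Q_fuel * 100
= 47027 / 52916 * 100 = 88.87

88.87 %


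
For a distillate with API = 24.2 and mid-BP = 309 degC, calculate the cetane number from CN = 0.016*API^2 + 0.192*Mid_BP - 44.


CN = 0.016 * 24.2^2 + 0.192 * 309 - 44
CN = 9.37024 + 59.328 - 44 = 24.69824

24.69824


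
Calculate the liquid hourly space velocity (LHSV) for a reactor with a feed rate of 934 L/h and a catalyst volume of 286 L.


LHSV = volumetric feed rate / catalyst volume
= 934 L/h / 286 L
= 3.266 h^-1

3.266 h^-1


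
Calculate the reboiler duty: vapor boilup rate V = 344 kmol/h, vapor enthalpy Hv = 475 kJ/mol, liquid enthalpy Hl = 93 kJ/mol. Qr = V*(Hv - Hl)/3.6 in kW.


Qr = 344 * (475 - 93) / 3.6 = 344 * 382 / 3.6 = 36500

36500 kW


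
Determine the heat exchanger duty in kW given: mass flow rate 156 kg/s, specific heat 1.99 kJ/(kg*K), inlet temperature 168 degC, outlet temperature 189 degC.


Q = m_dot * cp * delta_T
delta_T = 189 - 168 = 21 K
Q = 156 * 1.99 * 21
= 310.44 * 21
= 6519.24 kW

6519.24 kW


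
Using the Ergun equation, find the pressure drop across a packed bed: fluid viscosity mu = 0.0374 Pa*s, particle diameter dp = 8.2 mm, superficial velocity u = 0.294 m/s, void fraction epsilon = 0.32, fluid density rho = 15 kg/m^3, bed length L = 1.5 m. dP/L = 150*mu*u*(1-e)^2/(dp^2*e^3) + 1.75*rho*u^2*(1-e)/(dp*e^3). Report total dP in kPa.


dp = 8.2 mm = 0.0082 m
Viscous term = 150*0.0374*0.294*(1-0.32)^2 / (0.0082^2*0.32^3) = 346139
Inertial term = 1.75*15*0.294^2*(1-0.32) / (0.0082*0.32^3) = 5742.08
dP/L = 346139 + 5742.08 = 351881 Pa/m
dP = 351881 * 1.5 / 1000 = 527.8 kPa

527.8 kPa


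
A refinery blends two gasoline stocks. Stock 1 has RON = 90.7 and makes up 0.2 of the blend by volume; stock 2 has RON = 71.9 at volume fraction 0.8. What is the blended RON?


Linear blending: RON_blend = sum(vi * RONi)
Contribution 1: 0.2 * 90.7 = 18.14
Contribution 2: 0.8 * 71.9 = 57.52
RON_blend = 18.14 + 57.52 = 75.66

75.66


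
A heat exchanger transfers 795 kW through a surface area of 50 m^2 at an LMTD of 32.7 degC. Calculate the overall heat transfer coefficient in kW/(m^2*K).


From Q = U*A*LMTD, U = Q / (A * LMTD)
U = 795 / (50 * 32.7) = 795 / 1635 = 0.4862

0.4862 kW/(m^2*K)


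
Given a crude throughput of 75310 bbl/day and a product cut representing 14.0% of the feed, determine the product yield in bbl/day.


Crude throughput = 75310 bbl/day
Fraction yield = 14.0%
yield = throughput * fraction / 100
yield = 75310 * 14.0 / 100 = 10543.4

10543.4 bbl/day


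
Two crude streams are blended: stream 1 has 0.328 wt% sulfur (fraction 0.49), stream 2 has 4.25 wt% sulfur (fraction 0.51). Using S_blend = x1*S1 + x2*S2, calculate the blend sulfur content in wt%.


Linear sulfur blending: S_blend = x1*S1 + x2*S2
Contribution 1: 0.49 * 0.328 = 0.16072 wt%
Contribution 2: 0.51 * 4.25 = 2.1675 wt%
S_blend = 0.16072 + 2.1675 = 2.32822

2.32822 wt%


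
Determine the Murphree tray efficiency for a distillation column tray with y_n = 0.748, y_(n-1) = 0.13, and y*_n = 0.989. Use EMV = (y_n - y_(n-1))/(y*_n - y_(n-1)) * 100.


Murphree vapor efficiency: EMV = (y_n - y_(n-1)) / (y*_n - y_(n-1)) * 100
EMV = (0.748 - 0.13) / (0.989 - 0.13) * 100 = 0.618 / 0.859 * 100 = 71.94

71.94 %


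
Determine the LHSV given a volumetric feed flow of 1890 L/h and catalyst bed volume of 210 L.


LHSV = volumetric feed rate / catalyst volume
= 1890 L/h / 210 L
= 9.000 h^-1

9.000 h^-1


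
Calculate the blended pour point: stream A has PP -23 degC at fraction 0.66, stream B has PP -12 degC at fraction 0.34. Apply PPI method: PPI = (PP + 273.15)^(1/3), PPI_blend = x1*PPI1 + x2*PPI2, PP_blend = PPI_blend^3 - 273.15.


PPI_1 = (-23 + 273.15)^(1/3) = 6.300865
PPI_2 = (-12 + 273.15)^(1/3) = 6.391901
PPI_blend = 0.66 * 6.300865 + 0.34 * 6.391901 = 6.331817
PP_blend = 6.331817^3 - 273.15 = 253.8546 - 273.15 = -19.3

-19.3 degC


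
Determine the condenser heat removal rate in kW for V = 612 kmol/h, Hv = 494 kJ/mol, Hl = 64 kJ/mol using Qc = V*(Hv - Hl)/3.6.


Qc = 612 * (494 - 64) / 3.6 = 612 * 430 / 3.6 = 73100

73100 kW


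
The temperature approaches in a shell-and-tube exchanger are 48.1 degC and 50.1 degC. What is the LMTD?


LMTD = (dT1 - dT2) / ln(dT1/dT2)
= (48.1 - 50.1) / ln(48.1 / 50.1) = -2 / -0.0407388 = 49.09

49.09 degC


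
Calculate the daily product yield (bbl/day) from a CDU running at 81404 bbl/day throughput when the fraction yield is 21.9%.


Crude throughput = 81404 bbl/day
Fraction yield = 21.9%
yield = throughput * fraction / 100
yield = 81404 * 21.9 / 100 = 17827.476

17827.476 bbl/day


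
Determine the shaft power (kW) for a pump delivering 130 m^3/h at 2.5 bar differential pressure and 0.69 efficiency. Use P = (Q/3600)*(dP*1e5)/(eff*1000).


Q = 130 / 3600 = 0.0361111 m^3/s
P = 0.0361111 * (2.5 * 1e5) / 0.69 / 1000 = 13.08

13.08 kW


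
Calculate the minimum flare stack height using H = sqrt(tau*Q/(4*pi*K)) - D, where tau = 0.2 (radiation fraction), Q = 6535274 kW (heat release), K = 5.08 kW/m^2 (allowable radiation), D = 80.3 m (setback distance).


tau*Q/(4*pi*K) = 0.2 * 6535274 / (4 * pi * 5.08) = 20474.8
sqrt(20474.8) = 143.09
H = 143.09 - 80.3 = 62.79

62.79 m


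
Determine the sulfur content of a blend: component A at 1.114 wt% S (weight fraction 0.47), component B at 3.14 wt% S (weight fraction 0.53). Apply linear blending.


Linear sulfur blending: S_blend = x1*S1 + x2*S2
Contribution 1: 0.47 * 1.114 = 0.52358 wt%
Contribution 2: 0.53 * 3.14 = 1.6642 wt%
S_blend = 0.52358 + 1.6642 = 2.18778

2.18778 wt%


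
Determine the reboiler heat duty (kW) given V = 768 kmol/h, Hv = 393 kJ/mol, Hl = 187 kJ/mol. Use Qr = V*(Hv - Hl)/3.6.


Qr = 768 * (393 - 187) / 3.6 = 768 * 206 / 3.6 = 43950

43950 kW


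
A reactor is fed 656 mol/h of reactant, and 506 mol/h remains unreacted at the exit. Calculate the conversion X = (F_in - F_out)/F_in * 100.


X = (F_in - F_out) / F_in * 100
Moles reacted = 656 - 506 = 150
X = 150 / 656 * 100
= 0.2287 * 100
= 22.87 %

22.87 %


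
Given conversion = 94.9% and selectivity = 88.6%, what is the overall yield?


Overall yield = conversion (%) * selectivity (%) / 100
Conversion = 94.9%, Selectivity = 88.6%
Y = 94.9 * 88.6 / 100
= 84.0814 %

84.0814 %


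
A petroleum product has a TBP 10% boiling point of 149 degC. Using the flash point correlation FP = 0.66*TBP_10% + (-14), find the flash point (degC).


FP = 0.66 * 149 + (-14) = 84.34

84.34 degC


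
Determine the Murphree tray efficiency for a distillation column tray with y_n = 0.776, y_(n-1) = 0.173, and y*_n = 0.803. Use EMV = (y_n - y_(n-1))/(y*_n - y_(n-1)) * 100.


Murphree vapor efficiency: EMV = (y_n - y_(n-1)) / (y*_n - y_(n-1)) * 100
EMV = (0.776 - 0.173) / (0.803 - 0.173) * 100 = 0.603 / 0.63 * 100 = 95.71

95.71 %


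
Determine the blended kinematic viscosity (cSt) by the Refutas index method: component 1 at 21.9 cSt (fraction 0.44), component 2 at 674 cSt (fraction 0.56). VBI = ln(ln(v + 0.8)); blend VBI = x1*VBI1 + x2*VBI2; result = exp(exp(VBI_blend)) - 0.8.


Refutas method: VBN_i = 14.534*ln(ln(visc_i + 0.8)) + 10.975, blended linearly by mass fraction; since VBN is linear in VBI_i = ln(ln(visc_i + 0.8)) and the fractions sum to 1, blend VBI directly: visc = exp(exp(VBI_blend)) - 0.8
VBI_1 = ln(ln(21.9 + 0.8)) = 1.13859
VBI_2 = ln(ln(674 + 0.8)) = 1.87402
VBI_blend = 0.44 * 1.13859 + 0.56 * 1.87402 = 1.55043
visc_blend = exp(exp(1.55043)) - 0.8 = 110.6

110.6 cSt


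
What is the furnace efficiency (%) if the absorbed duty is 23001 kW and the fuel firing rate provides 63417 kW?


Furnace efficiency = Q_absorbed / Q_fuel * 100
= 23001 / 63417 * 100 = 36.27

36.27 %


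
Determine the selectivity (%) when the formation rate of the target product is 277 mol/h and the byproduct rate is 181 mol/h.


Selectivity = desired / (desired + undesired) * 100
Total products = 277 + 181 = 458 mol/h
S = 277 / 458 * 100
= 0.6048 * 100
= 60.48 %

60.48 %


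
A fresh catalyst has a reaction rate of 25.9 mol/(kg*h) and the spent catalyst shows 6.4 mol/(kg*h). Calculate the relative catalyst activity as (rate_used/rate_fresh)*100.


Activity (%) = (rate_used / rate_fresh) * 100
rate_used = 6.4, rate_fresh = 25.9
= (6.4 / 25.9) * 100
= 0.2471 * 100 = 24.71

24.71 %


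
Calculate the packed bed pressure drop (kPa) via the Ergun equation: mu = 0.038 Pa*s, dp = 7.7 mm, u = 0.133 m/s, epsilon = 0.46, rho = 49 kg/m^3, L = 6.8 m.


dp = 7.7 mm = 0.0077 m
Viscous term = 150*0.038*0.133*(1-0.46)^2 / (0.0077^2*0.46^3) = 38305.3
Inertial term = 1.75*49*0.133^2*(1-0.46) / (0.0077*0.46^3) = 1092.87
dP/L = 38305.3 + 1092.87 = 39398.2 Pa/m
dP = 39398.2 * 6.8 / 1000 = 267.9 kPa

267.9 kPa


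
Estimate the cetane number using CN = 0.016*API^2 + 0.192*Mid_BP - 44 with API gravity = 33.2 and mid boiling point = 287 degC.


CN = 0.016 * 33.2^2 + 0.192 * 287 - 44
CN = 17.63584 + 55.104 - 44 = 28.73984

28.73984


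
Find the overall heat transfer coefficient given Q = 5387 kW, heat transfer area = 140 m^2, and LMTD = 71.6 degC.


From Q = U*A*LMTD, U = Q / (A * LMTD)
U = 5387 / (140 * 71.6) = 5387 / 10024 = 0.5374

0.5374 kW/(m^2*K)


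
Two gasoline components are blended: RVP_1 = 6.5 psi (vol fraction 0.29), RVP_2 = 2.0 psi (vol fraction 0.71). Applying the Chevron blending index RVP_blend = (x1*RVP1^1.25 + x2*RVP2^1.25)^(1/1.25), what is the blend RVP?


Chevron index: RVP_blend = (sum xi*RVPi^1.25)^(1/1.25)
RVP^1.25 terms: 0.29 * 6.5^1.25 + 0.71 * 2.0^1.25 = 4.69849
RVP_blend = 4.69849^(1/1.25) = 3.448

3.448 psi


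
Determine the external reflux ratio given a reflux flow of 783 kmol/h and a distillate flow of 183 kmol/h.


Reflux ratio definition: R = L / D (liquid returned / distillate withdrawn)
L = 783 kmol/h, D = 183 kmol/h
R = 783 / 183 = 4.279

4.279


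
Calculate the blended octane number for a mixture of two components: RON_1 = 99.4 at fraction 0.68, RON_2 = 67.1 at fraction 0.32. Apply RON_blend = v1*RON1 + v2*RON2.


Linear blending: RON_blend = sum(vi * RONi)
Contribution 1: 0.68 * 99.4 = 67.592
Contribution 2: 0.32 * 67.1 = 21.472
RON_blend = 67.592 + 21.472 = 89.064

89.064


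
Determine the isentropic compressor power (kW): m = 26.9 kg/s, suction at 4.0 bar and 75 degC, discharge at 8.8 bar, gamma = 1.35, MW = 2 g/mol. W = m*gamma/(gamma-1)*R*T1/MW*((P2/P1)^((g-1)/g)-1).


Isentropic work: W = m*(gamma/(gamma-1))*(R*T1/MW)*((P2/P1)^((gamma-1)/gamma) - 1)
T1 = 75 + 273.15 = 348.15 K
Pressure ratio = 8.8 / 4.0 = 2.2
Exponent = (1.35 - 1)/1.35 = 0.259259
(P2/P1)^exp - 1 = 2.2^0.259259 - 1 = 0.226807
W = 26.9 * 1.35 / 0.35 * 8.314 * 348.15 / 2 * 0.226807 = 34060

34060 kW


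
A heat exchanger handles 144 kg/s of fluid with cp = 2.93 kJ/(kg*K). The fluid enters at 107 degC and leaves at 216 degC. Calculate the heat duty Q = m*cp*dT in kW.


Q = m_dot * cp * delta_T
delta_T = 216 - 107 = 109 K
Q = 144 * 2.93 * 109
= 421.92 * 109
= 45989.28 kW

45989.28 kW


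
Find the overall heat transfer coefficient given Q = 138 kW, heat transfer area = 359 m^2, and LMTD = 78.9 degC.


From Q = U*A*LMTD, U = Q / (A * LMTD)
U = 138 / (359 * 78.9) = 138 / 28325.1 = 0.004872

0.004872 kW/(m^2*K)


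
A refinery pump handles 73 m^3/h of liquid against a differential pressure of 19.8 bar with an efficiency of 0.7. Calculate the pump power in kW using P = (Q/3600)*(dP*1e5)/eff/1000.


Q = 73 / 3600 = 0.0202778 m^3/s
P = 0.0202778 * (19.8 * 1e5) / 0.7 / 1000 = 57.36

57.36 kW


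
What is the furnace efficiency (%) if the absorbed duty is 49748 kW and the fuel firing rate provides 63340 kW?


Furnace efficiency = Q_absorbed / Q_fuel * 100
= 49748 / 63340 * 100 = 78.54

78.54 %


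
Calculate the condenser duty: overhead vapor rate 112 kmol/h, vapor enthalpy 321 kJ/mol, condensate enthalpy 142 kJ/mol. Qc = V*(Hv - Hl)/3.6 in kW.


Qc = 112 * (321 - 142) / 3.6 = 112 * 179 / 3.6 = 5569

5569 kW


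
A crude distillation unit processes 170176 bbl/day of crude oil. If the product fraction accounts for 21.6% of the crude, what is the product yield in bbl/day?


Crude throughput = 170176 bbl/day
Fraction yield = 21.6%
yield = throughput * fraction / 100
yield = 170176 * 21.6 / 100 = 36758.016

36758.016 bbl/day


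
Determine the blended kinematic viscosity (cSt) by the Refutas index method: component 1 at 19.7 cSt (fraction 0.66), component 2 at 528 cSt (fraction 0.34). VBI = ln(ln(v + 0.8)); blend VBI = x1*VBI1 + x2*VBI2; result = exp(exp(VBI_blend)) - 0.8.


Refutas method: VBN_i = 14.534*ln(ln(visc_i + 0.8)) + 10.975, blended linearly by mass fraction; since VBN is linear in VBI_i = ln(ln(visc_i + 0.8)) and the fractions sum to 1, blend VBI directly: visc = exp(exp(VBI_blend)) - 0.8
VBI_1 = ln(ln(19.7 + 0.8)) = 1.1054
VBI_2 = ln(ln(528 + 0.8)) = 1.83587
VBI_blend = 0.66 * 1.1054 + 0.34 * 1.83587 = 1.35376
visc_blend = exp(exp(1.35376)) - 0.8 = 47.24

47.24 cSt
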